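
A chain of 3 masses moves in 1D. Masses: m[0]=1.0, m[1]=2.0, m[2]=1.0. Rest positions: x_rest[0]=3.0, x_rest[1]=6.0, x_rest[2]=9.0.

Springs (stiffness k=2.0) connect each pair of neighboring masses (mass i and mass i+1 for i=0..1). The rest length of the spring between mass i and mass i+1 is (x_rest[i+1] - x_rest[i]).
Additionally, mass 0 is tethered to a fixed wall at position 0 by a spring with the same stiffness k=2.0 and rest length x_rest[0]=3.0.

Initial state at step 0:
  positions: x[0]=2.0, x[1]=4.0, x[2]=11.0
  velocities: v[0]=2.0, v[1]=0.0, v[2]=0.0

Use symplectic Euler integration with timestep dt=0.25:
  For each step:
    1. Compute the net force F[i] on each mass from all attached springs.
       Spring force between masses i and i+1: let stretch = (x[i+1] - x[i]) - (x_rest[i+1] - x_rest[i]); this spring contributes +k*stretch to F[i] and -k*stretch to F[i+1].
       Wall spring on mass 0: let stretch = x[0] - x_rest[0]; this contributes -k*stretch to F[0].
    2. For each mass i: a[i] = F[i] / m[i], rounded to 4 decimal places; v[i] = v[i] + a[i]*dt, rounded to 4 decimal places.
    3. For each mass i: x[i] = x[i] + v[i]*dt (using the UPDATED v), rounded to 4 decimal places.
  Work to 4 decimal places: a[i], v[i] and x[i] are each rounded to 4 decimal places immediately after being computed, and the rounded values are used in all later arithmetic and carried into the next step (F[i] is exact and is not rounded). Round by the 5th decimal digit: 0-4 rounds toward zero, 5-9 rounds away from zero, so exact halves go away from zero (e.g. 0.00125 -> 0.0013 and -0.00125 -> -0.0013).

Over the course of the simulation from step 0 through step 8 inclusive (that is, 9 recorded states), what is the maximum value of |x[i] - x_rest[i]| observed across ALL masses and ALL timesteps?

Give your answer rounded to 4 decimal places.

Step 0: x=[2.0000 4.0000 11.0000] v=[2.0000 0.0000 0.0000]
Step 1: x=[2.5000 4.3125 10.5000] v=[2.0000 1.2500 -2.0000]
Step 2: x=[2.9141 4.8985 9.6016] v=[1.6563 2.3438 -3.5938]
Step 3: x=[3.2120 5.6544 8.4903] v=[1.1915 3.0235 -4.4454]
Step 4: x=[3.4137 6.4349 7.3995] v=[0.8067 3.1219 -4.3634]
Step 5: x=[3.5663 7.0869 6.5631] v=[0.6105 2.6078 -3.3457]
Step 6: x=[3.7132 7.4861 6.1672] v=[0.5877 1.5967 -1.5838]
Step 7: x=[3.8676 7.5671 6.3111] v=[0.6176 0.3238 0.5757]
Step 8: x=[4.0010 7.3383 6.9870] v=[0.5336 -0.9151 2.7037]
Max displacement = 2.8328

Answer: 2.8328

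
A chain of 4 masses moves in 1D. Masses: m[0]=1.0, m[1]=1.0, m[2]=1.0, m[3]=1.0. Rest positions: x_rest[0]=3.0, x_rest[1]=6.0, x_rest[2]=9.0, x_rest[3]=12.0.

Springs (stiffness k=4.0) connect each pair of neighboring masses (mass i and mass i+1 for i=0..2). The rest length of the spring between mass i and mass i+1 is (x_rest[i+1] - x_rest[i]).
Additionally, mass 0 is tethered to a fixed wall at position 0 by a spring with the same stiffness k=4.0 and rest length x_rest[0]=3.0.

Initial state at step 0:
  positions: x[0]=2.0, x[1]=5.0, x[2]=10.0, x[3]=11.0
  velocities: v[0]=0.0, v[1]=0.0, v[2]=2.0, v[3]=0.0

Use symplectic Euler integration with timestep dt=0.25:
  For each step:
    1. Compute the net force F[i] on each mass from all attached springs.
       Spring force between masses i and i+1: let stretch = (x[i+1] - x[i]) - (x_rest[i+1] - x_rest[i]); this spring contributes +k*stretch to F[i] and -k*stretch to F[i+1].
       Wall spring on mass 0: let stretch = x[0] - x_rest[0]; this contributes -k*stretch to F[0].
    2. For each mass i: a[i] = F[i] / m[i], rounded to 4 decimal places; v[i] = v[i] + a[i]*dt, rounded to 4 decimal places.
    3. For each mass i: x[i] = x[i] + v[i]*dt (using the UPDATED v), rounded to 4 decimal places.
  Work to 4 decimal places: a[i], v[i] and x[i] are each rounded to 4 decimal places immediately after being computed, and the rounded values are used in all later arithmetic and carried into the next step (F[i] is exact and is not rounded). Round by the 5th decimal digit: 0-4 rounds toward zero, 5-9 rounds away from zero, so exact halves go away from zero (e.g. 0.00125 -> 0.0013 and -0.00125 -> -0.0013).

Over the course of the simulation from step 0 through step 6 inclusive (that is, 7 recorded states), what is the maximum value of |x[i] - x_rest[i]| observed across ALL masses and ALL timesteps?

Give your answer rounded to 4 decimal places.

Step 0: x=[2.0000 5.0000 10.0000 11.0000] v=[0.0000 0.0000 2.0000 0.0000]
Step 1: x=[2.2500 5.5000 9.5000 11.5000] v=[1.0000 2.0000 -2.0000 2.0000]
Step 2: x=[2.7500 6.1875 8.5000 12.2500] v=[2.0000 2.7500 -4.0000 3.0000]
Step 3: x=[3.4219 6.5938 7.8594 12.8125] v=[2.6875 1.6250 -2.5625 2.2500]
Step 4: x=[4.0313 6.5235 8.1407 12.8867] v=[2.4375 -0.2813 1.1250 0.2969]
Step 5: x=[4.2559 6.2344 9.2042 12.5244] v=[0.8984 -1.1563 4.2538 -1.4491]
Step 6: x=[3.9112 6.1932 10.3553 12.0821] v=[-1.3790 -0.1650 4.6042 -1.7693]
Max displacement = 1.3553

Answer: 1.3553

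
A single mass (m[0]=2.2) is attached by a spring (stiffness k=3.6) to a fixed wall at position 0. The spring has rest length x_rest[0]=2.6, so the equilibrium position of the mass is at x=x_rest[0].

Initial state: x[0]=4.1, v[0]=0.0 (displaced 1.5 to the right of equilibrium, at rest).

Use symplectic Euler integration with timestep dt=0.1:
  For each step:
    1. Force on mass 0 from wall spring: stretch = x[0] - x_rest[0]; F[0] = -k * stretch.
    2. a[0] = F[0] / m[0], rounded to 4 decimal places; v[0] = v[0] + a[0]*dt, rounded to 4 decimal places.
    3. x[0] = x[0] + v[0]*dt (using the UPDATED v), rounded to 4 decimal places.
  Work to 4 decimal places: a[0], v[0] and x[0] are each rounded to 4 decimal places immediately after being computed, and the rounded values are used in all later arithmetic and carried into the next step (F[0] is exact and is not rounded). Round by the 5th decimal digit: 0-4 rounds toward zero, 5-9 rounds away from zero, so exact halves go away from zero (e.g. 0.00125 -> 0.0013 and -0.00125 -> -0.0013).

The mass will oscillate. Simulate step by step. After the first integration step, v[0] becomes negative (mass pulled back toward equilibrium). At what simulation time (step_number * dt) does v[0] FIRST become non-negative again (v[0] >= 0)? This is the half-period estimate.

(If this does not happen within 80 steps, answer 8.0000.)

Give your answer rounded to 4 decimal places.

Step 0: x=[4.1000] v=[0.0000]
Step 1: x=[4.0755] v=[-0.2455]
Step 2: x=[4.0268] v=[-0.4870]
Step 3: x=[3.9548] v=[-0.7205]
Step 4: x=[3.8606] v=[-0.9422]
Step 5: x=[3.7458] v=[-1.1485]
Step 6: x=[3.6122] v=[-1.3360]
Step 7: x=[3.4620] v=[-1.5016]
Step 8: x=[3.2977] v=[-1.6427]
Step 9: x=[3.1220] v=[-1.7569]
Step 10: x=[2.9378] v=[-1.8423]
Step 11: x=[2.7480] v=[-1.8976]
Step 12: x=[2.5558] v=[-1.9218]
Step 13: x=[2.3643] v=[-1.9146]
Step 14: x=[2.1767] v=[-1.8760]
Step 15: x=[1.9960] v=[-1.8067]
Step 16: x=[1.8252] v=[-1.7079]
Step 17: x=[1.6671] v=[-1.5811]
Step 18: x=[1.5243] v=[-1.4284]
Step 19: x=[1.3991] v=[-1.2524]
Step 20: x=[1.2935] v=[-1.0559]
Step 21: x=[1.2093] v=[-0.8421]
Step 22: x=[1.1479] v=[-0.6145]
Step 23: x=[1.1102] v=[-0.3769]
Step 24: x=[1.0969] v=[-0.1331]
Step 25: x=[1.1082] v=[0.1129]
First v>=0 after going negative at step 25, time=2.5000

Answer: 2.5000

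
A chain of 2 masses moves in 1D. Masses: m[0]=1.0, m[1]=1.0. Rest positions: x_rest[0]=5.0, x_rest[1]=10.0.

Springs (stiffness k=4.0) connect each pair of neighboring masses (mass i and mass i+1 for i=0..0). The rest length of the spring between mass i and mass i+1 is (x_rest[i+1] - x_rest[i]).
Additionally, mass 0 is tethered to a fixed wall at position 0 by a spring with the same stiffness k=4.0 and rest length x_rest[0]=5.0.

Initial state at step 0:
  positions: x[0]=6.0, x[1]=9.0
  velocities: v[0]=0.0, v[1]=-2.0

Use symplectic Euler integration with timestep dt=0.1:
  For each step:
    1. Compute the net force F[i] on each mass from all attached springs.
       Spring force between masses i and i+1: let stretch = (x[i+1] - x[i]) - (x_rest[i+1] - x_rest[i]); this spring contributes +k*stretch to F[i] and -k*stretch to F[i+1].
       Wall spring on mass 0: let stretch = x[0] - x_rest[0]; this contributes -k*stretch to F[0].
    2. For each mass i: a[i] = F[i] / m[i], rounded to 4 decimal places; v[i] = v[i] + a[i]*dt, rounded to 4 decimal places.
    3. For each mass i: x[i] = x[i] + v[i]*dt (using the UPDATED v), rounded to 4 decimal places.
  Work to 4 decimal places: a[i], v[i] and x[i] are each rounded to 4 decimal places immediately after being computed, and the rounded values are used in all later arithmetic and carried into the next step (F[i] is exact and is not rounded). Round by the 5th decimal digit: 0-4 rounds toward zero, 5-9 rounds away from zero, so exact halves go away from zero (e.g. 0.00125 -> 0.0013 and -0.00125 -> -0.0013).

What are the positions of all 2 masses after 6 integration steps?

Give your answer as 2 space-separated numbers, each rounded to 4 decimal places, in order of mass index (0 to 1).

Step 0: x=[6.0000 9.0000] v=[0.0000 -2.0000]
Step 1: x=[5.8800 8.8800] v=[-1.2000 -1.2000]
Step 2: x=[5.6448 8.8400] v=[-2.3520 -0.4000]
Step 3: x=[5.3116 8.8722] v=[-3.3318 0.3219]
Step 4: x=[4.9084 8.9620] v=[-4.0322 0.8977]
Step 5: x=[4.4710 9.0896] v=[-4.3741 1.2763]
Step 6: x=[4.0395 9.2325] v=[-4.3151 1.4289]

Answer: 4.0395 9.2325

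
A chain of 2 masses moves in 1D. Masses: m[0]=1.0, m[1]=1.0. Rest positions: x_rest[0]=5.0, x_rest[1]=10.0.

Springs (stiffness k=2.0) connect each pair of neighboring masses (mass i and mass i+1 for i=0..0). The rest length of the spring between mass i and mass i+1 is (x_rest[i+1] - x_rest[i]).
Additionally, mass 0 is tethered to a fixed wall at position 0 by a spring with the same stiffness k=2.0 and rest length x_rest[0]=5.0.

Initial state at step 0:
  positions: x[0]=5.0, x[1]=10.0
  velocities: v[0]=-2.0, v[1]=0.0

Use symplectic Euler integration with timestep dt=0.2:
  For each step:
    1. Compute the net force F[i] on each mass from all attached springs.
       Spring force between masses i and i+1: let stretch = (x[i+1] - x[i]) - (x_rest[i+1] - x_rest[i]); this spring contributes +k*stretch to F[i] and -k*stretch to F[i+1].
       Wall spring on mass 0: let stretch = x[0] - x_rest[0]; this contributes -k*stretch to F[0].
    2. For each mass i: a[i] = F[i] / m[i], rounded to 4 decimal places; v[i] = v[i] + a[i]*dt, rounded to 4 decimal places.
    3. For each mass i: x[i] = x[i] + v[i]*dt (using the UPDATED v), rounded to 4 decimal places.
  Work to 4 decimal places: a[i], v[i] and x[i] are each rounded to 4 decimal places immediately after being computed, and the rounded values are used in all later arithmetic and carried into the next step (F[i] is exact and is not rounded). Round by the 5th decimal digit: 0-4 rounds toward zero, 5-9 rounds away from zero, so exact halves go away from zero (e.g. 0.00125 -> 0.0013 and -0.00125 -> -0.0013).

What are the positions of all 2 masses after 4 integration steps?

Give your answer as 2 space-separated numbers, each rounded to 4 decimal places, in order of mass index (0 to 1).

Step 0: x=[5.0000 10.0000] v=[-2.0000 0.0000]
Step 1: x=[4.6000 10.0000] v=[-2.0000 0.0000]
Step 2: x=[4.2640 9.9680] v=[-1.6800 -0.1600]
Step 3: x=[4.0432 9.8797] v=[-1.1040 -0.4416]
Step 4: x=[3.9659 9.7245] v=[-0.3867 -0.7762]

Answer: 3.9659 9.7245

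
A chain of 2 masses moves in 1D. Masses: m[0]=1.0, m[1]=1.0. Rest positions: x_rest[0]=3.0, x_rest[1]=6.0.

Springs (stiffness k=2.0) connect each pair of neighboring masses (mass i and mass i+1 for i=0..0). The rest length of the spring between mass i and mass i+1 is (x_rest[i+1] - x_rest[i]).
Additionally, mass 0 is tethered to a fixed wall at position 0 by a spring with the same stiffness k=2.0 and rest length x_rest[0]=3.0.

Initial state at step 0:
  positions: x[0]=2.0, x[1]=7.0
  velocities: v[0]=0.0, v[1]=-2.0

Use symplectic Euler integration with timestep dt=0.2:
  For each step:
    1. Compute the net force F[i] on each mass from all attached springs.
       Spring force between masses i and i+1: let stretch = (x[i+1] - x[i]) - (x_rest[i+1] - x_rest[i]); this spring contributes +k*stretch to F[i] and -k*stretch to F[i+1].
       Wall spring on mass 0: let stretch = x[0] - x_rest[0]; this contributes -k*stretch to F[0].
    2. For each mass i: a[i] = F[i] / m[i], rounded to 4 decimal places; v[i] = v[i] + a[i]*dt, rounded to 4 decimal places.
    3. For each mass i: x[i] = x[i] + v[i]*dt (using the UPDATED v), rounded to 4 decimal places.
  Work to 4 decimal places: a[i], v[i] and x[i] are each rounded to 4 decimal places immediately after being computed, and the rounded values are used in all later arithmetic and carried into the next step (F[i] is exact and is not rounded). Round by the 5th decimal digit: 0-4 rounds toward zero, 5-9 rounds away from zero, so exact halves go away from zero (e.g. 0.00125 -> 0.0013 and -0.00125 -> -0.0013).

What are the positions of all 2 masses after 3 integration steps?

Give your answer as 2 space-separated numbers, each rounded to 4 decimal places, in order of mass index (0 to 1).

Answer: 3.0744 5.1162

Derivation:
Step 0: x=[2.0000 7.0000] v=[0.0000 -2.0000]
Step 1: x=[2.2400 6.4400] v=[1.2000 -2.8000]
Step 2: x=[2.6368 5.7840] v=[1.9840 -3.2800]
Step 3: x=[3.0744 5.1162] v=[2.1882 -3.3389]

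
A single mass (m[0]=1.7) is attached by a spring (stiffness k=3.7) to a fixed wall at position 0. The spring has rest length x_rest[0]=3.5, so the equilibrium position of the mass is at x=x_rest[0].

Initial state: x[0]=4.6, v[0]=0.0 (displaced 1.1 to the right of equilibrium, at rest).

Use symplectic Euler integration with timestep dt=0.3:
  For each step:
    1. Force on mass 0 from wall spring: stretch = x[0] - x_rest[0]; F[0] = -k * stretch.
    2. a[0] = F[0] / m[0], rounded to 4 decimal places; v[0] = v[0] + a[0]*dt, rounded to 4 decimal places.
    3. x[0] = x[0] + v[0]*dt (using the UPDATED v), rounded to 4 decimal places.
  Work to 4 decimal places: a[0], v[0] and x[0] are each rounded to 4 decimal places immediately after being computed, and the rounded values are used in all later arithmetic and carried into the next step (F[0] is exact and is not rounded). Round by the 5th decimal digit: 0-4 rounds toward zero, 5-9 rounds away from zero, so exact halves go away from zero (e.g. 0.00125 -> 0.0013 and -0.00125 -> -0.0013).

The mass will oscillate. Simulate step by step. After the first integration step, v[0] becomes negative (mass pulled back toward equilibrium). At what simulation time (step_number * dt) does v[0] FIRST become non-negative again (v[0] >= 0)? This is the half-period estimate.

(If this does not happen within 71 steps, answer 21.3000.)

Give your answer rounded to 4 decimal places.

Step 0: x=[4.6000] v=[0.0000]
Step 1: x=[4.3845] v=[-0.7182]
Step 2: x=[3.9958] v=[-1.2957]
Step 3: x=[3.5100] v=[-1.6194]
Step 4: x=[3.0222] v=[-1.6259]
Step 5: x=[2.6280] v=[-1.3139]
Step 6: x=[2.4047] v=[-0.7445]
Step 7: x=[2.3959] v=[-0.0293]
Step 8: x=[2.6034] v=[0.6916]
First v>=0 after going negative at step 8, time=2.4000

Answer: 2.4000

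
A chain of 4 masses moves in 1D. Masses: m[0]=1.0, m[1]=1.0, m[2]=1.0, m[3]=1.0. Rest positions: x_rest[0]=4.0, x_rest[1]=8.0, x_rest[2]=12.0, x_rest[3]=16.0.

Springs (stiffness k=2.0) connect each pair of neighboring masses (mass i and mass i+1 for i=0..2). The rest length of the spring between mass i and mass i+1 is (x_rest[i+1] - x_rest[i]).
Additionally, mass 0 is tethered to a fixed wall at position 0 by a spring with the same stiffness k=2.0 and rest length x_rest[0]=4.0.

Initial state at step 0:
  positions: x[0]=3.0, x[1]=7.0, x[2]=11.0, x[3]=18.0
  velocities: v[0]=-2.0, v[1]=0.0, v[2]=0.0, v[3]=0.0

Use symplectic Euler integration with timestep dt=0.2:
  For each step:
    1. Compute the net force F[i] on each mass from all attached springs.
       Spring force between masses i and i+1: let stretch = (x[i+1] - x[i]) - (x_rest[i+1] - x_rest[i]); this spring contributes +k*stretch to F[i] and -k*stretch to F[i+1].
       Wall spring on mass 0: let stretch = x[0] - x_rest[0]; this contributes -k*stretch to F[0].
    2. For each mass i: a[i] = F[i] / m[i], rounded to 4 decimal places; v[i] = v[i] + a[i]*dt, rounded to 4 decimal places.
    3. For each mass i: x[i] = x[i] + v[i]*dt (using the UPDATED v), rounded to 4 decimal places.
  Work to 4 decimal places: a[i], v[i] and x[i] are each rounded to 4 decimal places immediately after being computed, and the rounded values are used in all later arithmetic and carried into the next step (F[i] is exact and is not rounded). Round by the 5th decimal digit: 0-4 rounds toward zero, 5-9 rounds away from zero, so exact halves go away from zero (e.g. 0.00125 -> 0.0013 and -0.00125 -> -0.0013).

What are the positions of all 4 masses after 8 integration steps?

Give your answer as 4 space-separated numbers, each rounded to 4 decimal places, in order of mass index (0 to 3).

Step 0: x=[3.0000 7.0000 11.0000 18.0000] v=[-2.0000 0.0000 0.0000 0.0000]
Step 1: x=[2.6800 7.0000 11.2400 17.7600] v=[-1.6000 0.0000 1.2000 -1.2000]
Step 2: x=[2.4912 6.9936 11.6624 17.3184] v=[-0.9440 -0.0320 2.1120 -2.2080]
Step 3: x=[2.4633 7.0005 12.1638 16.7443] v=[-0.1395 0.0346 2.5069 -2.8704]
Step 4: x=[2.6013 7.0575 12.6186 16.1238] v=[0.6901 0.2850 2.2738 -3.1026]
Step 5: x=[2.8877 7.2029 12.9089 15.5429] v=[1.4321 0.7270 1.4514 -2.9047]
Step 6: x=[3.2883 7.4596 12.9534 15.0712] v=[2.0031 1.2833 0.2226 -2.3583]
Step 7: x=[3.7596 7.8221 12.7278 14.7501] v=[2.3563 1.8123 -1.1278 -1.6054]
Step 8: x=[4.2551 8.2520 12.2716 14.5872] v=[2.4775 2.1496 -2.2812 -0.8143]

Answer: 4.2551 8.2520 12.2716 14.5872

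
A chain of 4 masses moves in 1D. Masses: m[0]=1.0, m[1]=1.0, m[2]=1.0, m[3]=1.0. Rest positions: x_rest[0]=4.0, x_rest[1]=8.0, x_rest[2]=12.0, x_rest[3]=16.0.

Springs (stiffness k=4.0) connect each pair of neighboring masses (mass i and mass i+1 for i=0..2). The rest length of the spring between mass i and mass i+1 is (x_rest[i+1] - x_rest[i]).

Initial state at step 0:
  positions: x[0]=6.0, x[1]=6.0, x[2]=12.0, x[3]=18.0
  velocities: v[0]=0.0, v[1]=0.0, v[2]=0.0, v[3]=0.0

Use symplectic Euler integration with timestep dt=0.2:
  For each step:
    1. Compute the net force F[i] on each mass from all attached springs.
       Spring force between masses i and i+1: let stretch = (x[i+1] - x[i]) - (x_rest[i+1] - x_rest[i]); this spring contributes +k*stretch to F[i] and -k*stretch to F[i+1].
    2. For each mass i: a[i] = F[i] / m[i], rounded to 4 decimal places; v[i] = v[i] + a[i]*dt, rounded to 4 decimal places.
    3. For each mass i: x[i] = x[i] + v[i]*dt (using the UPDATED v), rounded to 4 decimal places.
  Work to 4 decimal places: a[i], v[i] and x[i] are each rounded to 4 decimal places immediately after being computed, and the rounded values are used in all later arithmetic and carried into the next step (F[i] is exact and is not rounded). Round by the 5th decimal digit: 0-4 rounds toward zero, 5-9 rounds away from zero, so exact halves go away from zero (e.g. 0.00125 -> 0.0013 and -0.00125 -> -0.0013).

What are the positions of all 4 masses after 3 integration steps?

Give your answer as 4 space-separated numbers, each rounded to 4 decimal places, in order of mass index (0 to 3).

Answer: 3.3335 9.9004 12.4219 16.3442

Derivation:
Step 0: x=[6.0000 6.0000 12.0000 18.0000] v=[0.0000 0.0000 0.0000 0.0000]
Step 1: x=[5.3600 6.9600 12.0000 17.6800] v=[-3.2000 4.8000 0.0000 -1.6000]
Step 2: x=[4.3360 8.4704 12.1024 17.0912] v=[-5.1200 7.5520 0.5120 -2.9440]
Step 3: x=[3.3335 9.9004 12.4219 16.3442] v=[-5.0125 7.1501 1.5974 -3.7350]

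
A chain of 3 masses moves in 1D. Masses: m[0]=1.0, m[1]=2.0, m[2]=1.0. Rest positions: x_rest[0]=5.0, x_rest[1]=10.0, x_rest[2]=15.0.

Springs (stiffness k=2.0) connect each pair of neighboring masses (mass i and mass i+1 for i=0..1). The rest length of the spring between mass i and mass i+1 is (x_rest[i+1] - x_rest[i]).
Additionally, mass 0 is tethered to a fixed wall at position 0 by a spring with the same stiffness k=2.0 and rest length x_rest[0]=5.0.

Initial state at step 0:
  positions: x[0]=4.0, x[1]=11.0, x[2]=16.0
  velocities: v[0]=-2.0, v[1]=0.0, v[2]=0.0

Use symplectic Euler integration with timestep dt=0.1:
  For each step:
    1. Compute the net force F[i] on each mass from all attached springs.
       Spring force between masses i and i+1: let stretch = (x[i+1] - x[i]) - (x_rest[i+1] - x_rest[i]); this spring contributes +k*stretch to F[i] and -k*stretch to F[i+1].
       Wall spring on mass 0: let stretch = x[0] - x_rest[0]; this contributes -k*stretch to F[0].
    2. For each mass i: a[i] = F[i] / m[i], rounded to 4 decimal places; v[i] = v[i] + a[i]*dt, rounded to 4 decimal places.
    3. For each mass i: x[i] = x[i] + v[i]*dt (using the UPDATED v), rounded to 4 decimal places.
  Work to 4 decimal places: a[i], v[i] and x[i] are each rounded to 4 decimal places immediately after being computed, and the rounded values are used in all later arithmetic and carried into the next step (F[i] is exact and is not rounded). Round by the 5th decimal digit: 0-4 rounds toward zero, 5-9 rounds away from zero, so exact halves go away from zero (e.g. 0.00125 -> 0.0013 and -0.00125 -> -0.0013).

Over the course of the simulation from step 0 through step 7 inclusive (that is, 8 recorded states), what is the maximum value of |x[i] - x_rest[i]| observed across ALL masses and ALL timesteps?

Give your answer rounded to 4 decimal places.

Answer: 1.2222

Derivation:
Step 0: x=[4.0000 11.0000 16.0000] v=[-2.0000 0.0000 0.0000]
Step 1: x=[3.8600 10.9800 16.0000] v=[-1.4000 -0.2000 0.0000]
Step 2: x=[3.7852 10.9390 15.9996] v=[-0.7480 -0.4100 -0.0040]
Step 3: x=[3.7778 10.8771 15.9980] v=[-0.0743 -0.6193 -0.0161]
Step 4: x=[3.8368 10.7954 15.9940] v=[0.5900 -0.8171 -0.0403]
Step 5: x=[3.9582 10.6961 15.9860] v=[1.2144 -0.9931 -0.0800]
Step 6: x=[4.1352 10.5823 15.9722] v=[1.7703 -1.1379 -0.1380]
Step 7: x=[4.3585 10.4579 15.9506] v=[2.2327 -1.2436 -0.2160]
Max displacement = 1.2222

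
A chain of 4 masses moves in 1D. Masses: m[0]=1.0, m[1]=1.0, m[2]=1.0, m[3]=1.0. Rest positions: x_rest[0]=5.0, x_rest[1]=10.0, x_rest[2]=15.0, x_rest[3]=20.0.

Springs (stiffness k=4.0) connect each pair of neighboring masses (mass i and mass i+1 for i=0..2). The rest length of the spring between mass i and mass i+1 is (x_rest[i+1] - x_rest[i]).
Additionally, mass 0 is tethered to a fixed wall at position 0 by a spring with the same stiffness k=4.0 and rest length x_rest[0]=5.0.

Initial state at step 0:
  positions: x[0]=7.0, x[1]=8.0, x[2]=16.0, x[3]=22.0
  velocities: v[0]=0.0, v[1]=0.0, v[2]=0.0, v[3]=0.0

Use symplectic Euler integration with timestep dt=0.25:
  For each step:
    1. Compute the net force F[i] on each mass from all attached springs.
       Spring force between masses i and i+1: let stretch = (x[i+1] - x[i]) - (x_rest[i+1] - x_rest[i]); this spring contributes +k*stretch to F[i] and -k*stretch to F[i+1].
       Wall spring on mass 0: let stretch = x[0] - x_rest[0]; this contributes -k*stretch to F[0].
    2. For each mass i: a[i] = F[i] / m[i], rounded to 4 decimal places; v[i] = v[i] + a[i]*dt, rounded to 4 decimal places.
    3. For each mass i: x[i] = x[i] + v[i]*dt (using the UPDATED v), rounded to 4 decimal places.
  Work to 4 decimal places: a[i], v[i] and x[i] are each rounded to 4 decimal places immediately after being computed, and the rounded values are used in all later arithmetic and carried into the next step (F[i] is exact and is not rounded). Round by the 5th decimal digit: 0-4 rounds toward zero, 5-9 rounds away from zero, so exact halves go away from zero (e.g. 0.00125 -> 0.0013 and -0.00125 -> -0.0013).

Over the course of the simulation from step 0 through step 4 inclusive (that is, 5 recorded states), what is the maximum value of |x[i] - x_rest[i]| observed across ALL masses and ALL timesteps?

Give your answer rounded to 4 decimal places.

Step 0: x=[7.0000 8.0000 16.0000 22.0000] v=[0.0000 0.0000 0.0000 0.0000]
Step 1: x=[5.5000 9.7500 15.5000 21.7500] v=[-6.0000 7.0000 -2.0000 -1.0000]
Step 2: x=[3.6875 11.8750 15.1250 21.1875] v=[-7.2500 8.5000 -1.5000 -2.2500]
Step 3: x=[3.0000 12.7656 15.4531 20.3594] v=[-2.7500 3.5625 1.3125 -3.3125]
Step 4: x=[4.0039 11.8867 16.3359 19.5547] v=[4.0156 -3.5156 3.5313 -3.2188]
Max displacement = 2.7656

Answer: 2.7656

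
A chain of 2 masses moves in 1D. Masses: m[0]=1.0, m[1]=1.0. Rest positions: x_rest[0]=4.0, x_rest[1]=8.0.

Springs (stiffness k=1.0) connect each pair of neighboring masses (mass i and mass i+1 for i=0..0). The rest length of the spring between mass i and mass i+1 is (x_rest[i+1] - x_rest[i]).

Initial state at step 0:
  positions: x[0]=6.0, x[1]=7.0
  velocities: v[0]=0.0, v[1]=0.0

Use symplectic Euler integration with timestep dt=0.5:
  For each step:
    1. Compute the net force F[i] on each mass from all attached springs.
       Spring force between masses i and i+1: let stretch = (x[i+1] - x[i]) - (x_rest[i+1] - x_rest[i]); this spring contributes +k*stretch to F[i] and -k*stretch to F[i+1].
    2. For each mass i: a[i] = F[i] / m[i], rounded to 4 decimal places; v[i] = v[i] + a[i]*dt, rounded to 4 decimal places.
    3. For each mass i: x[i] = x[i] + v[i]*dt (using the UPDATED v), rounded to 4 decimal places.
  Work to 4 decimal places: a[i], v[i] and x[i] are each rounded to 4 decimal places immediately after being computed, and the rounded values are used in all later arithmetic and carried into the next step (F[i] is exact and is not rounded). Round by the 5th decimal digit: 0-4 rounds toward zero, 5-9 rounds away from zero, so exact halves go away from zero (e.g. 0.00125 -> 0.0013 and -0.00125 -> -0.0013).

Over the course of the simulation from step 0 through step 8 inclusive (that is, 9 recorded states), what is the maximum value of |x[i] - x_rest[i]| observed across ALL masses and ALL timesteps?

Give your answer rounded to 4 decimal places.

Step 0: x=[6.0000 7.0000] v=[0.0000 0.0000]
Step 1: x=[5.2500 7.7500] v=[-1.5000 1.5000]
Step 2: x=[4.1250 8.8750] v=[-2.2500 2.2500]
Step 3: x=[3.1875 9.8125] v=[-1.8750 1.8750]
Step 4: x=[2.9063 10.0938] v=[-0.5625 0.5625]
Step 5: x=[3.4220 9.5782] v=[1.0313 -1.0313]
Step 6: x=[4.4767 8.5235] v=[2.1094 -2.1094]
Step 7: x=[5.5431 7.4571] v=[2.1328 -2.1328]
Step 8: x=[6.0880 6.9122] v=[1.0898 -1.0898]
Max displacement = 2.0938

Answer: 2.0938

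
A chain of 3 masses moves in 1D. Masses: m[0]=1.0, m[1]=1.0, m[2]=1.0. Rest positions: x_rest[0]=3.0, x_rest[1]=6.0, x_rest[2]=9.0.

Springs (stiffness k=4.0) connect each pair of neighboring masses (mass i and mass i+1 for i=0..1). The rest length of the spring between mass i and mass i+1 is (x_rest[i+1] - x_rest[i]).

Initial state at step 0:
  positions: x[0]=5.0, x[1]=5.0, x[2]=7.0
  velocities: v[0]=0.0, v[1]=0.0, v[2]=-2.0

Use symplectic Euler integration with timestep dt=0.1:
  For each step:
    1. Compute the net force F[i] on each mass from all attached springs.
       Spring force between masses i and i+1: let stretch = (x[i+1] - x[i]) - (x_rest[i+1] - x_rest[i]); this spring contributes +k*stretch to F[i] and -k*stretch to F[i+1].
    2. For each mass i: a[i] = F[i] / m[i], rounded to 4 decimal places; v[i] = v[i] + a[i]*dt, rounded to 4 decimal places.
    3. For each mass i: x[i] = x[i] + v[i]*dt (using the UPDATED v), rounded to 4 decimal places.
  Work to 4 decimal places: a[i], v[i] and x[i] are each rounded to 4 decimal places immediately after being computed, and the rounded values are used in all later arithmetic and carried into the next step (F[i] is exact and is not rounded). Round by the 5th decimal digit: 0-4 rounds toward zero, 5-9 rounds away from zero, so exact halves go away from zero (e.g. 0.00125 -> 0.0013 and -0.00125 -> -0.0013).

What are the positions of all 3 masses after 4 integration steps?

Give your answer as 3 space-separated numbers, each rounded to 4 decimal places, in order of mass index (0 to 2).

Answer: 3.9133 5.5896 6.6971

Derivation:
Step 0: x=[5.0000 5.0000 7.0000] v=[0.0000 0.0000 -2.0000]
Step 1: x=[4.8800 5.0800 6.8400] v=[-1.2000 0.8000 -1.6000]
Step 2: x=[4.6480 5.2224 6.7296] v=[-2.3200 1.4240 -1.1040]
Step 3: x=[4.3190 5.4021 6.6789] v=[-3.2902 1.7971 -0.5069]
Step 4: x=[3.9133 5.5896 6.6971] v=[-4.0570 1.8746 0.1824]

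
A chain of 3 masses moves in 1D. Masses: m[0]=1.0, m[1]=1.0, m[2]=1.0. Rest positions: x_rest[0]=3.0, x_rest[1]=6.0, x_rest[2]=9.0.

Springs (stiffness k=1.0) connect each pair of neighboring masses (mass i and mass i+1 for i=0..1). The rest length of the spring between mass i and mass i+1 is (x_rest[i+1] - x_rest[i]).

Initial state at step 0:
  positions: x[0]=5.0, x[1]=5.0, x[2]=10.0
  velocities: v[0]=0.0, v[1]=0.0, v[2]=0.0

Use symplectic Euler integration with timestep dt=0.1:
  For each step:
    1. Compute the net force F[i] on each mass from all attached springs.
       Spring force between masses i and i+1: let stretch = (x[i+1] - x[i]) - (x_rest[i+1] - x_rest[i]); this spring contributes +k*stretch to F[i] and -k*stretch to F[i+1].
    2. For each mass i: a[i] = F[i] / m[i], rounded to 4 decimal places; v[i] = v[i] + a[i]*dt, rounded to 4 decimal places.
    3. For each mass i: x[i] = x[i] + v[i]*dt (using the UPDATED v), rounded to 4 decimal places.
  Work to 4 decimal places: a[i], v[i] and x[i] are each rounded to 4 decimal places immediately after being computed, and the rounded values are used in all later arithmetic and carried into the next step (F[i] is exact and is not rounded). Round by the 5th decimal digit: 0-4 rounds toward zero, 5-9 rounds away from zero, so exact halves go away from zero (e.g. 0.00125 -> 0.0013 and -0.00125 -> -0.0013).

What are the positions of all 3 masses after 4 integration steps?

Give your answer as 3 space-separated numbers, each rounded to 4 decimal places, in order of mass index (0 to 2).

Step 0: x=[5.0000 5.0000 10.0000] v=[0.0000 0.0000 0.0000]
Step 1: x=[4.9700 5.0500 9.9800] v=[-0.3000 0.5000 -0.2000]
Step 2: x=[4.9108 5.1485 9.9407] v=[-0.5920 0.9850 -0.3930]
Step 3: x=[4.8240 5.2926 9.8835] v=[-0.8682 1.4405 -0.5722]
Step 4: x=[4.7119 5.4779 9.8104] v=[-1.1213 1.8527 -0.7313]

Answer: 4.7119 5.4779 9.8104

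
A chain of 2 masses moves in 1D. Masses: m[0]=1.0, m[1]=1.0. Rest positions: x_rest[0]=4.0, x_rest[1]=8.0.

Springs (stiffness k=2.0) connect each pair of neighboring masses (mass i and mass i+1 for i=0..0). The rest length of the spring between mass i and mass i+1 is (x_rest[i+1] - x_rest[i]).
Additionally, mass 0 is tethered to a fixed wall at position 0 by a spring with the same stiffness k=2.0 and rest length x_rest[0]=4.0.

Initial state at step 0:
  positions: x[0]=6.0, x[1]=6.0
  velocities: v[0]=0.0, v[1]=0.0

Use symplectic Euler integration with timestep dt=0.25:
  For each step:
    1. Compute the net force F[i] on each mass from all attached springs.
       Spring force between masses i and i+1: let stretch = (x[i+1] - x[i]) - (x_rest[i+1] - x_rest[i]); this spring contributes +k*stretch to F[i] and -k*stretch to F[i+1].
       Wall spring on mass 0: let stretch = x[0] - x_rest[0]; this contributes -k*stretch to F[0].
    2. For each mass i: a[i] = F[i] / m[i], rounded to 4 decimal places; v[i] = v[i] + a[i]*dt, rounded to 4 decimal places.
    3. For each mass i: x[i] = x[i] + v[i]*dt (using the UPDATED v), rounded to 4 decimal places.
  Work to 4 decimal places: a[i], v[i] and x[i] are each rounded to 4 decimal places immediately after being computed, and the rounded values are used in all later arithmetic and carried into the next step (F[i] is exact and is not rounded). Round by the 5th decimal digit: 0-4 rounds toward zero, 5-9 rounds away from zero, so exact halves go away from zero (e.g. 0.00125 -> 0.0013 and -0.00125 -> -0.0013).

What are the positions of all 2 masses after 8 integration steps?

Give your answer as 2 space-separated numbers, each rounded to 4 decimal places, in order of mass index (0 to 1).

Step 0: x=[6.0000 6.0000] v=[0.0000 0.0000]
Step 1: x=[5.2500 6.5000] v=[-3.0000 2.0000]
Step 2: x=[4.0000 7.3438] v=[-5.0000 3.3750]
Step 3: x=[2.6680 8.2696] v=[-5.3281 3.7031]
Step 4: x=[1.7027 8.9952] v=[-3.8613 2.9023]
Step 5: x=[1.4361 9.3092] v=[-1.0664 1.2561]
Step 6: x=[1.9741 9.1391] v=[2.1521 -0.6805]
Step 7: x=[3.1610 8.5734] v=[4.7476 -2.2630]
Step 8: x=[4.6293 7.8311] v=[5.8733 -2.9692]

Answer: 4.6293 7.8311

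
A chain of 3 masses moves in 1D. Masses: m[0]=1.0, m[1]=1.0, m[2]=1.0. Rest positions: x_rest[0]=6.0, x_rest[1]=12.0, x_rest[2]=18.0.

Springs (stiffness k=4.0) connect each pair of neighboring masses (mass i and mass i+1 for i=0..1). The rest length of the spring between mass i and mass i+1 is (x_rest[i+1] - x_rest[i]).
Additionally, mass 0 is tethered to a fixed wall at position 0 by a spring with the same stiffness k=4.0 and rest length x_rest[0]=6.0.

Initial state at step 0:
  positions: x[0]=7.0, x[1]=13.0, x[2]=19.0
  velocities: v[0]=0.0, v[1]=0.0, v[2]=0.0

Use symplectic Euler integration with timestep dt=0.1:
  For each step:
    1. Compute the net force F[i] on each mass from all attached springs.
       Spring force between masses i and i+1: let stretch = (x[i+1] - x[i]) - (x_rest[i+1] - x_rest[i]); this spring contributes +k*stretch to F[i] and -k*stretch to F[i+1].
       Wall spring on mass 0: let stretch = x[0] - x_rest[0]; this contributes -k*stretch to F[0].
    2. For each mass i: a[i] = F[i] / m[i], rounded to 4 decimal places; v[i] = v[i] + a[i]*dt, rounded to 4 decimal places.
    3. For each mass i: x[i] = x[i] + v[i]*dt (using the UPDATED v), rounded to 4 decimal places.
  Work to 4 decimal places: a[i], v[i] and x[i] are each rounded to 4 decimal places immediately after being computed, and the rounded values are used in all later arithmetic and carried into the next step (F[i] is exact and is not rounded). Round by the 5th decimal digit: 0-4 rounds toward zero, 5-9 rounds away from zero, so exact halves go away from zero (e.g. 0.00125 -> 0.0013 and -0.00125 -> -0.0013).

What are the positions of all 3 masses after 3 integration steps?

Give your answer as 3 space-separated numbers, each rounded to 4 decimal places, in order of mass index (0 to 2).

Answer: 6.7757 12.9923 18.9999

Derivation:
Step 0: x=[7.0000 13.0000 19.0000] v=[0.0000 0.0000 0.0000]
Step 1: x=[6.9600 13.0000 19.0000] v=[-0.4000 0.0000 0.0000]
Step 2: x=[6.8832 12.9984 19.0000] v=[-0.7680 -0.0160 0.0000]
Step 3: x=[6.7757 12.9923 18.9999] v=[-1.0752 -0.0614 -0.0006]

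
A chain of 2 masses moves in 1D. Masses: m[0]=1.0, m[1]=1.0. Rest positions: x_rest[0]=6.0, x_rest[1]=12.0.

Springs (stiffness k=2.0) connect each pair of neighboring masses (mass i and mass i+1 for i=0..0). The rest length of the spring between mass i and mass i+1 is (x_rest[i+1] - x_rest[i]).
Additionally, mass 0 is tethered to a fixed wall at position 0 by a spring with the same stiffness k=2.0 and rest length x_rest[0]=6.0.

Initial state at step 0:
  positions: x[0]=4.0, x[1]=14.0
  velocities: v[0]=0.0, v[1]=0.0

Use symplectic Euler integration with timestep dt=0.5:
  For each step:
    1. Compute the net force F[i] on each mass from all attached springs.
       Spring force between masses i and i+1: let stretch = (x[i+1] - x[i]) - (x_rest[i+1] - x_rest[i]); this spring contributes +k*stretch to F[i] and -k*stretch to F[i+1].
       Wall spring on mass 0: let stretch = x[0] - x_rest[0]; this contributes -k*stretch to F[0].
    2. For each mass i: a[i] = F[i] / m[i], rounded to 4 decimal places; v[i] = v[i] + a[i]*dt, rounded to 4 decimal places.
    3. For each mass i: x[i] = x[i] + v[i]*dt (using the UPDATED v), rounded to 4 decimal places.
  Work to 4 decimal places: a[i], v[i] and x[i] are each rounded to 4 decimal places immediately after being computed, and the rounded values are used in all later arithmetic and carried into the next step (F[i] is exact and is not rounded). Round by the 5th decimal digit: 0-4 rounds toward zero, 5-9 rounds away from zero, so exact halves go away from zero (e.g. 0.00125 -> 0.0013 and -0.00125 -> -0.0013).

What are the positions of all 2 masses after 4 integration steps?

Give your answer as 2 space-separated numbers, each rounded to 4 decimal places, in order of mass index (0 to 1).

Step 0: x=[4.0000 14.0000] v=[0.0000 0.0000]
Step 1: x=[7.0000 12.0000] v=[6.0000 -4.0000]
Step 2: x=[9.0000 10.5000] v=[4.0000 -3.0000]
Step 3: x=[7.2500 11.2500] v=[-3.5000 1.5000]
Step 4: x=[3.8750 13.0000] v=[-6.7500 3.5000]

Answer: 3.8750 13.0000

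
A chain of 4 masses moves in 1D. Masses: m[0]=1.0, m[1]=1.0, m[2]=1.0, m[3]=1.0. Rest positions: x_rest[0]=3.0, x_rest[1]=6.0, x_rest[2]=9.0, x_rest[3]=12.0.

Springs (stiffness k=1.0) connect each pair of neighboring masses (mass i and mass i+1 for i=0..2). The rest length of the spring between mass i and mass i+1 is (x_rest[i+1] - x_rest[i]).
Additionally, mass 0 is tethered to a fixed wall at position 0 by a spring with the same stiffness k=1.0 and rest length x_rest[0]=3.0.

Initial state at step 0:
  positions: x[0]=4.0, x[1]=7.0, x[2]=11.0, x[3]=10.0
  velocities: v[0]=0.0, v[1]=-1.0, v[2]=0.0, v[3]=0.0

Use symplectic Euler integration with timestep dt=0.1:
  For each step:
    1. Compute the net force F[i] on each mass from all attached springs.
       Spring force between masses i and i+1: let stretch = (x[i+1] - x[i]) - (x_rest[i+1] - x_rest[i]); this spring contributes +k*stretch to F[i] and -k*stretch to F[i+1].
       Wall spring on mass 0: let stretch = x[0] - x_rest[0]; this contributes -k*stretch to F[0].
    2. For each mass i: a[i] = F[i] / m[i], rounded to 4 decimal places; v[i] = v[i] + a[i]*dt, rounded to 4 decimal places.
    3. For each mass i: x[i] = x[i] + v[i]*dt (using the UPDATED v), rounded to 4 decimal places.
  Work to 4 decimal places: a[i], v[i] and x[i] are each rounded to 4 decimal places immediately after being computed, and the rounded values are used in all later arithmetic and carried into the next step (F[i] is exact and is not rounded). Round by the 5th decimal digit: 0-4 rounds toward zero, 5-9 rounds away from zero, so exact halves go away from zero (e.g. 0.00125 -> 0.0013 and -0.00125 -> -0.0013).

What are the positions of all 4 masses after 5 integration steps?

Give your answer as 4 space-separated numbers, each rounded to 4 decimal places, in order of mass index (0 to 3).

Step 0: x=[4.0000 7.0000 11.0000 10.0000] v=[0.0000 -1.0000 0.0000 0.0000]
Step 1: x=[3.9900 6.9100 10.9500 10.0400] v=[-0.1000 -0.9000 -0.5000 0.4000]
Step 2: x=[3.9693 6.8312 10.8505 10.1191] v=[-0.2070 -0.7880 -0.9950 0.7910]
Step 3: x=[3.9375 6.7640 10.7035 10.2355] v=[-0.3177 -0.6723 -1.4701 1.1641]
Step 4: x=[3.8946 6.7079 10.5124 10.3866] v=[-0.4288 -0.5610 -1.9109 1.5109]
Step 5: x=[3.8409 6.6617 10.2820 10.5690] v=[-0.5369 -0.4619 -2.3039 1.8235]

Answer: 3.8409 6.6617 10.2820 10.5690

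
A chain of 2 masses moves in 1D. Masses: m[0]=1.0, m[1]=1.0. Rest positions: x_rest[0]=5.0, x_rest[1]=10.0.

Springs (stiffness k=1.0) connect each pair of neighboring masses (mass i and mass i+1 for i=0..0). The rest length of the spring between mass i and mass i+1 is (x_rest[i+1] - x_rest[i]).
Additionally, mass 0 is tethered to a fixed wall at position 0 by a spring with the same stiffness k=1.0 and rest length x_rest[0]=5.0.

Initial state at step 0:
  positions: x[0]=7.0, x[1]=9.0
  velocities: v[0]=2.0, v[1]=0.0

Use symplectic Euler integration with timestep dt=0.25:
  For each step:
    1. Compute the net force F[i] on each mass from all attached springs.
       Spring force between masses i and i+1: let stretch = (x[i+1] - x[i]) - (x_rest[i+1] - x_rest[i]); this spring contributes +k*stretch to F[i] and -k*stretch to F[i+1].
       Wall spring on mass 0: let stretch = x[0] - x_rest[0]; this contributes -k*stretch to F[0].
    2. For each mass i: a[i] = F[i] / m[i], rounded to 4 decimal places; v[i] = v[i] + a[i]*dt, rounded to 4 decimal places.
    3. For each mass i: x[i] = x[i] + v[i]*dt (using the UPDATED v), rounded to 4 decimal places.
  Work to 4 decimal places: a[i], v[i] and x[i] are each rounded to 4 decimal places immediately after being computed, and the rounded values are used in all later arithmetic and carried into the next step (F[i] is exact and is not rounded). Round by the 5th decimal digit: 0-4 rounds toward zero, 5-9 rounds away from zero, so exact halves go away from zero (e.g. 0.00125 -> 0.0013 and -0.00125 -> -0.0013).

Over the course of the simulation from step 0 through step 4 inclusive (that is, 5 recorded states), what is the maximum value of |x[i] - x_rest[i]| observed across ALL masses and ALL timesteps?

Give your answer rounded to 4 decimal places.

Answer: 2.1875

Derivation:
Step 0: x=[7.0000 9.0000] v=[2.0000 0.0000]
Step 1: x=[7.1875 9.1875] v=[0.7500 0.7500]
Step 2: x=[7.0508 9.5625] v=[-0.5469 1.5000]
Step 3: x=[6.6304 10.0930] v=[-1.6817 2.1221]
Step 4: x=[6.0120 10.7196] v=[-2.4737 2.5065]
Max displacement = 2.1875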